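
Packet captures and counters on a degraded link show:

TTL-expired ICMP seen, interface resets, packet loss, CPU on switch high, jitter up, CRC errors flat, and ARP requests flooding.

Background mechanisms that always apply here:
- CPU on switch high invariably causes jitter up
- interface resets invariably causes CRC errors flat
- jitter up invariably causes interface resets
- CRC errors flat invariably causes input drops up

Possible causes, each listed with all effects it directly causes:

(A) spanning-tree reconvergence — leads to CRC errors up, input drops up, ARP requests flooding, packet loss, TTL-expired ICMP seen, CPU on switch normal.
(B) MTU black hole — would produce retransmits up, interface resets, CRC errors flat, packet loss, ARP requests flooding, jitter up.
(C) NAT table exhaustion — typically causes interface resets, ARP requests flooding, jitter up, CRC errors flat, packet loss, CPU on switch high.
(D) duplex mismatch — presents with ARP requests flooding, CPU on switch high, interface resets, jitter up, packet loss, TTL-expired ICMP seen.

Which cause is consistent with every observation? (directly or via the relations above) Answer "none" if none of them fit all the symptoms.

Per-candidate check:
(A) spanning-tree reconvergence — TTL-expired ICMP seen yes; interface resets NO; packet loss yes; CPU on switch high NO; jitter up NO; CRC errors flat NO; ARP requests flooding yes
(B) MTU black hole — does not account for TTL-expired ICMP seen, CPU on switch high
(C) NAT table exhaustion — does not account for TTL-expired ICMP seen
(D) duplex mismatch — TTL-expired ICMP seen yes; interface resets yes; packet loss yes; CPU on switch high yes; jitter up yes; CRC errors flat yes (via interface resets → CRC errors flat); ARP requests flooding yes
(D) is the only candidate with no mismatches.

D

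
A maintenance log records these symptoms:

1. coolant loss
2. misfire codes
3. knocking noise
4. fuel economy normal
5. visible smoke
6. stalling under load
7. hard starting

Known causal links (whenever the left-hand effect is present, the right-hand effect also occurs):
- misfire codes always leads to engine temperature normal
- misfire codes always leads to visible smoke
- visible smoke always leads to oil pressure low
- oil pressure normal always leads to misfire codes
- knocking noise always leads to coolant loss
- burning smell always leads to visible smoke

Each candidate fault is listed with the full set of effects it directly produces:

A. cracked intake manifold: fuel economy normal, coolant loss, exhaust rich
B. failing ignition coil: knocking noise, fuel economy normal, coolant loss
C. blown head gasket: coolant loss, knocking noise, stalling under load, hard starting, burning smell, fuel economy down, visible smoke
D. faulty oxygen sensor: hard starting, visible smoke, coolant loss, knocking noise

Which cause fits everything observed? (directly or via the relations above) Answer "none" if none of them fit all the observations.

Per-candidate check:
(A) cracked intake manifold — coolant loss yes; misfire codes NO; knocking noise NO; fuel economy normal yes; visible smoke NO; stalling under load NO; hard starting NO
(B) failing ignition coil — coolant loss yes; misfire codes NO; knocking noise yes; fuel economy normal yes; visible smoke NO; stalling under load NO; hard starting NO
(C) blown head gasket — coolant loss yes; misfire codes NO; knocking noise yes; fuel economy normal NO; visible smoke yes; stalling under load yes; hard starting yes
(D) faulty oxygen sensor — coolant loss yes; misfire codes NO; knocking noise yes; fuel economy normal NO; visible smoke yes; stalling under load NO; hard starting yes
None of the listed candidates fits everything.

none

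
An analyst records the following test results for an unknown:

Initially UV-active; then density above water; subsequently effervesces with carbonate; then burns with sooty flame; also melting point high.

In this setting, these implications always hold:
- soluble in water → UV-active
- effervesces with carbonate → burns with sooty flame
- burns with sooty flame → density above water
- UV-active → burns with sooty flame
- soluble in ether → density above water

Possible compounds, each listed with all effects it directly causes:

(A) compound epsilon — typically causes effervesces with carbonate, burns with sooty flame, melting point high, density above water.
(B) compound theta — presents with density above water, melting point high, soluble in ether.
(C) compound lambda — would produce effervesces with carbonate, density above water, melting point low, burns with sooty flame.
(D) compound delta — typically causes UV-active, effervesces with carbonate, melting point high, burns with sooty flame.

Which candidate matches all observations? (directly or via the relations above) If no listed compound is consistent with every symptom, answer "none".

D

Checking each candidate against the observations:
(A) compound epsilon — UV-active ✗; density above water ✓; effervesces with carbonate ✓; burns with sooty flame ✓; melting point high ✓
(B) compound theta — does not account for UV-active, effervesces with carbonate, burns with sooty flame
(C) compound lambda — UV-active ✗; density above water ✓; effervesces with carbonate ✓; burns with sooty flame ✓; melting point high ✗
(D) compound delta — accounts for every observation (density above water through burns with sooty flame → density above water)
(D) alone accounts for all the evidence.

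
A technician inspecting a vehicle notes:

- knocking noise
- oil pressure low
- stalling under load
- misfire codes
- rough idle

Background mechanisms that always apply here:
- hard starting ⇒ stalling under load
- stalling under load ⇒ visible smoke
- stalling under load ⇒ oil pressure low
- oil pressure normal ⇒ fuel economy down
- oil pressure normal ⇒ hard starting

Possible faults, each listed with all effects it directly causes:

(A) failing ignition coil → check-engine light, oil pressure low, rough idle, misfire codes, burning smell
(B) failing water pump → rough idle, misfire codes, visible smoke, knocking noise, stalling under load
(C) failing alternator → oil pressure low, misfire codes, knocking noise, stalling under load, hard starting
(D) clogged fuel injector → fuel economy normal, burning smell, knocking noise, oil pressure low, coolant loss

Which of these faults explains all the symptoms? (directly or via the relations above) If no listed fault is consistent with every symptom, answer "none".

B

Checking each candidate against the observations:
(A) failing ignition coil — does not account for knocking noise, stalling under load
(B) failing water pump — accounts for every observation (oil pressure low via stalling under load → oil pressure low)
(C) failing alternator — knocking noise +; oil pressure low +; stalling under load +; misfire codes +; rough idle -
(D) clogged fuel injector — knocking noise +; oil pressure low +; stalling under load -; misfire codes -; rough idle -
(B) is the only candidate with no mismatches.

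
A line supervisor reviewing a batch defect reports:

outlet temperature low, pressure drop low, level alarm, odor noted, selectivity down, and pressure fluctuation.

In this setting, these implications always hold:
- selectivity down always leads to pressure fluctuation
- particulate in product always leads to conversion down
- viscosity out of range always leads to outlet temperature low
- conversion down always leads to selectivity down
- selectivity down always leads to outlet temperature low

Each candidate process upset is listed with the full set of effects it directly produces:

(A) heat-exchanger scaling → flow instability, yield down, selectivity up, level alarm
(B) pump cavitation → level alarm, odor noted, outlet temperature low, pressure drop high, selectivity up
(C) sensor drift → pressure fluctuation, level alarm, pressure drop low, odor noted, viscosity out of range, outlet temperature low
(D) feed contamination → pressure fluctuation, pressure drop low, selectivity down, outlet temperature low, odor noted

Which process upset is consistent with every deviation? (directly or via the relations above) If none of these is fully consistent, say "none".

none

Testing each hypothesis:
(A) heat-exchanger scaling — outlet temperature low miss; pressure drop low miss; level alarm match; odor noted miss; selectivity down miss; pressure fluctuation miss
(B) pump cavitation — outlet temperature low match; pressure drop low miss; level alarm match; odor noted match; selectivity down miss; pressure fluctuation miss
(C) sensor drift — does not account for selectivity down
(D) feed contamination — does not account for level alarm
No candidate is consistent with all observations.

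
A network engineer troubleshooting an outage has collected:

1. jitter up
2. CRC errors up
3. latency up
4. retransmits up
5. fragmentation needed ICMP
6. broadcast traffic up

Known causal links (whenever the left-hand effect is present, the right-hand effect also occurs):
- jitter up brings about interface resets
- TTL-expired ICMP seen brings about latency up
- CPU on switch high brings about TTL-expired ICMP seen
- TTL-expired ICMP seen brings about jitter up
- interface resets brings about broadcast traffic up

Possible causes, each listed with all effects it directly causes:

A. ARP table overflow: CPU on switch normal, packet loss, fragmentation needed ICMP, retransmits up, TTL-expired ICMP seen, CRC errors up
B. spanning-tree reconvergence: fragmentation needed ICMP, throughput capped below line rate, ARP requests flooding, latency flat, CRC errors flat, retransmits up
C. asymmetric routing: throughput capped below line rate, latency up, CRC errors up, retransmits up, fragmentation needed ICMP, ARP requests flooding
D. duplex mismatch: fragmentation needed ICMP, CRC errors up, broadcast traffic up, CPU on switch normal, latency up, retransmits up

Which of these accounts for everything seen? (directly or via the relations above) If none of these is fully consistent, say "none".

Checking each candidate against the observations:
(A) ARP table overflow — accounts for every observation (jitter up by TTL-expired ICMP seen → jitter up)
(B) spanning-tree reconvergence — jitter up ✗; CRC errors up ✗; latency up ✗; retransmits up ✓; fragmentation needed ICMP ✓; broadcast traffic up ✗
(C) asymmetric routing — does not account for jitter up, broadcast traffic up
(D) duplex mismatch — jitter up ✗; CRC errors up ✓; latency up ✓; retransmits up ✓; fragmentation needed ICMP ✓; broadcast traffic up ✓
(A) is the only candidate with no mismatches.

A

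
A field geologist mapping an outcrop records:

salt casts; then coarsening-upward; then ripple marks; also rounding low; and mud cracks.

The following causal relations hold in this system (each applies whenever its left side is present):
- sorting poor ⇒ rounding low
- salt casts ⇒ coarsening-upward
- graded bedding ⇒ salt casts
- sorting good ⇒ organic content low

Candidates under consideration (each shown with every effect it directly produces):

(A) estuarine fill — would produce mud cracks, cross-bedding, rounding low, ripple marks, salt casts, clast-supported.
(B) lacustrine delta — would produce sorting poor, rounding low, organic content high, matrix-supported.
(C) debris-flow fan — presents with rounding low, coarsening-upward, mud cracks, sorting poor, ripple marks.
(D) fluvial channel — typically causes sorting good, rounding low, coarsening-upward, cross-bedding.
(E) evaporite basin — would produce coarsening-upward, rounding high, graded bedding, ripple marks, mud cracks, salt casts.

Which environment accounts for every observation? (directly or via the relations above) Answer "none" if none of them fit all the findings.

For each candidate, compare predicted effects to what was observed:
(A) estuarine fill — accounts for every observation (coarsening-upward via salt casts → coarsening-upward)
(B) lacustrine delta — salt casts miss; coarsening-upward miss; ripple marks miss; rounding low match; mud cracks miss
(C) debris-flow fan — salt casts miss; coarsening-upward match; ripple marks match; rounding low match; mud cracks match
(D) fluvial channel — does not account for salt casts, ripple marks, mud cracks
(E) evaporite basin — salt casts match; coarsening-upward match; ripple marks match; rounding low miss; mud cracks match
Only (A) is consistent with every observation.

A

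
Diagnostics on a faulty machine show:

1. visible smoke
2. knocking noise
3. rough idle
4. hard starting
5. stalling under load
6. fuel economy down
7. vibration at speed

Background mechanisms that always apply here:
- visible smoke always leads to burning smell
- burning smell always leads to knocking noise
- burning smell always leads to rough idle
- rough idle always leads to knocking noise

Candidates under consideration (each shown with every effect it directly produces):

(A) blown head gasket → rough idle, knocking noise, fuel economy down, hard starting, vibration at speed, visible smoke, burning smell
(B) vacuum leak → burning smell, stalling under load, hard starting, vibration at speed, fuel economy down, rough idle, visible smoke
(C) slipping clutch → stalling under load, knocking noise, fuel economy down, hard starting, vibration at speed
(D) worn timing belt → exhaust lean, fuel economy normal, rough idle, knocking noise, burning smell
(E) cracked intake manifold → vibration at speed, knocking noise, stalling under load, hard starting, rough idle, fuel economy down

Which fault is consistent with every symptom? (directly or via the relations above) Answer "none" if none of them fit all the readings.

B

Testing each hypothesis:
(A) blown head gasket — visible smoke ✓; knocking noise ✓; rough idle ✓; hard starting ✓; stalling under load ✗; fuel economy down ✓; vibration at speed ✓
(B) vacuum leak — visible smoke ✓; knocking noise ✓ (by burning smell → knocking noise); rough idle ✓; hard starting ✓; stalling under load ✓; fuel economy down ✓; vibration at speed ✓
(C) slipping clutch — visible smoke ✗; knocking noise ✓; rough idle ✗; hard starting ✓; stalling under load ✓; fuel economy down ✓; vibration at speed ✓
(D) worn timing belt — fails on visible smoke, hard starting, stalling under load, fuel economy down, vibration at speed (predicts fuel economy normal, not fuel economy down)
(E) cracked intake manifold — does not account for visible smoke
(B) alone accounts for all the evidence.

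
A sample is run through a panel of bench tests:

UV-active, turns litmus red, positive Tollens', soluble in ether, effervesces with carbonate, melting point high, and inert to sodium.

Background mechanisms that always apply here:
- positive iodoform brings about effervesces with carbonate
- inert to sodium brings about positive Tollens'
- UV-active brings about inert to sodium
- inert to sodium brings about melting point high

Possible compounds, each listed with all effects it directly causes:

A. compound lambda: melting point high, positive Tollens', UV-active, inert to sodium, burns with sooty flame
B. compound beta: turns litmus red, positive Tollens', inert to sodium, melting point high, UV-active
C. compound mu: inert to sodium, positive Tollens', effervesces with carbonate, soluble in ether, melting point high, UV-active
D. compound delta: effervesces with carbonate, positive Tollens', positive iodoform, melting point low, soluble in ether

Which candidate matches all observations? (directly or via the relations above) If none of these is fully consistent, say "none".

none

For each candidate, compare predicted effects to what was observed:
(A) compound lambda — does not account for turns litmus red, soluble in ether, effervesces with carbonate
(B) compound beta — UV-active yes; turns litmus red yes; positive Tollens' yes; soluble in ether NO; effervesces with carbonate NO; melting point high yes; inert to sodium yes
(C) compound mu — does not account for turns litmus red
(D) compound delta — UV-active NO; turns litmus red NO; positive Tollens' yes; soluble in ether yes; effervesces with carbonate yes; melting point high NO; inert to sodium NO
Every candidate fails on at least one observation.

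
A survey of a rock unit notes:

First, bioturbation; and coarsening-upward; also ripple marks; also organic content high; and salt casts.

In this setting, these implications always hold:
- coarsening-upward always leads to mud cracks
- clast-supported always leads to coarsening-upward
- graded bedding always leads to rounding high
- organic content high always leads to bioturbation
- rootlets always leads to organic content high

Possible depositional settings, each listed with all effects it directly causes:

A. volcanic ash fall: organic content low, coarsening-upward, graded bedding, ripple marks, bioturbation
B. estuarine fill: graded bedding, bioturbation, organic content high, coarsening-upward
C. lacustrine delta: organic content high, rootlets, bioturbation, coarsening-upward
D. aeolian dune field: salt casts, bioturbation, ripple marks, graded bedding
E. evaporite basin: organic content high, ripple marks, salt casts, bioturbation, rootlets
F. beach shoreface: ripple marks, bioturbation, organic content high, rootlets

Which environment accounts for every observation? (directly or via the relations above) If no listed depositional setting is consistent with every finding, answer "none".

none

Per-candidate check:
(A) volcanic ash fall — fails on organic content high, salt casts (predicts organic content low, not organic content high)
(B) estuarine fill — bioturbation match; coarsening-upward match; ripple marks miss; organic content high match; salt casts miss
(C) lacustrine delta — does not account for ripple marks, salt casts
(D) aeolian dune field — bioturbation match; coarsening-upward miss; ripple marks match; organic content high miss; salt casts match
(E) evaporite basin — bioturbation match; coarsening-upward miss; ripple marks match; organic content high match; salt casts match
(F) beach shoreface — does not account for coarsening-upward, salt casts
None of the listed candidates fits everything.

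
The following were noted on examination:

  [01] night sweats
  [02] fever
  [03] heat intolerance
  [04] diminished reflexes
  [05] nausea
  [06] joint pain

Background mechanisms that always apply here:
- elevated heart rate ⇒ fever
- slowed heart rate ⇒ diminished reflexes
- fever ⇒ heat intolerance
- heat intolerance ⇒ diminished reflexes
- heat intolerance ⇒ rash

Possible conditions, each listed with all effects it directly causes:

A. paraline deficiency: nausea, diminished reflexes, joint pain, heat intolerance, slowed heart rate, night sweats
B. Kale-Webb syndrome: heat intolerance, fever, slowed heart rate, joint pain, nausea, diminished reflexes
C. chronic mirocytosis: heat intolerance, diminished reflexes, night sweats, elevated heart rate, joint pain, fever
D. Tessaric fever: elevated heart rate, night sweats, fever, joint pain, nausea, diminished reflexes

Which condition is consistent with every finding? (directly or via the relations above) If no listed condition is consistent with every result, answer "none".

D

Per-candidate check:
(A) paraline deficiency — night sweats +; fever -; heat intolerance +; diminished reflexes +; nausea +; joint pain +
(B) Kale-Webb syndrome — does not account for night sweats
(C) chronic mirocytosis — does not account for nausea
(D) Tessaric fever — night sweats +; fever +; heat intolerance + (by fever → heat intolerance); diminished reflexes +; nausea +; joint pain +
(D) is the only candidate with no mismatches.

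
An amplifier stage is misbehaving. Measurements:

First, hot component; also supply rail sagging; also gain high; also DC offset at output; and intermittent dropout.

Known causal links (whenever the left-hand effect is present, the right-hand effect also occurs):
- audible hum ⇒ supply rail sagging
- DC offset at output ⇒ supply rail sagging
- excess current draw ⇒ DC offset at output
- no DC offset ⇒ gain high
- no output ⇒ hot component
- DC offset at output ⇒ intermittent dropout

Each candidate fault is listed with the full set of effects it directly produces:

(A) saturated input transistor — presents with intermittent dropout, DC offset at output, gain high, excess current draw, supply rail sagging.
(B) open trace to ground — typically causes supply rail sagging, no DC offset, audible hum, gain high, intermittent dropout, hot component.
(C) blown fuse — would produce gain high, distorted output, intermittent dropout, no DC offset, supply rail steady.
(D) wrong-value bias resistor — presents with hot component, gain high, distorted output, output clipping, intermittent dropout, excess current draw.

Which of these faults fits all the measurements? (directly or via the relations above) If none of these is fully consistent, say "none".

Testing each hypothesis:
(A) saturated input transistor — hot component NO; supply rail sagging yes; gain high yes; DC offset at output yes; intermittent dropout yes
(B) open trace to ground — hot component yes; supply rail sagging yes; gain high yes; DC offset at output NO; intermittent dropout yes
(C) blown fuse — hot component NO; supply rail sagging NO; gain high yes; DC offset at output NO; intermittent dropout yes
(D) wrong-value bias resistor — accounts for every observation (supply rail sagging via excess current draw → DC offset at output → supply rail sagging)
(D) is the only candidate with no mismatches.

D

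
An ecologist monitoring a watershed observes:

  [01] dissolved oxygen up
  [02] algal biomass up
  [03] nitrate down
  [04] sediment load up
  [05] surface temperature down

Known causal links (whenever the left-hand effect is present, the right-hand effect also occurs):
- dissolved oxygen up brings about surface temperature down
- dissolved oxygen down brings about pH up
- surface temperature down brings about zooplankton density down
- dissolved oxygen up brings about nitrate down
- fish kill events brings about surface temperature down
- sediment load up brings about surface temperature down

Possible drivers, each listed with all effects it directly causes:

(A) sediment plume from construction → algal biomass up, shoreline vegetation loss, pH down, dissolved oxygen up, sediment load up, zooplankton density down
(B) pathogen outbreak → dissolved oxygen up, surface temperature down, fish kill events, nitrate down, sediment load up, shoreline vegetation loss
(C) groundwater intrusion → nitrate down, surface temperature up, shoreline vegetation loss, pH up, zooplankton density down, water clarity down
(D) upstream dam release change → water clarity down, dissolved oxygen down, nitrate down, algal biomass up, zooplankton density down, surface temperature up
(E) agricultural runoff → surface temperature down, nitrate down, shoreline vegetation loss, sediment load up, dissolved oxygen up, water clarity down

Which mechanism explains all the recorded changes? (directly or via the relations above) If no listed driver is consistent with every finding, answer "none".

A

Testing each hypothesis:
(A) sediment plume from construction — dissolved oxygen up yes; algal biomass up yes; nitrate down yes (via dissolved oxygen up → nitrate down); sediment load up yes; surface temperature down yes (via sediment load up → surface temperature down)
(B) pathogen outbreak — dissolved oxygen up yes; algal biomass up NO; nitrate down yes; sediment load up yes; surface temperature down yes
(C) groundwater intrusion — dissolved oxygen up NO; algal biomass up NO; nitrate down yes; sediment load up NO; surface temperature down NO
(D) upstream dam release change — dissolved oxygen up NO; algal biomass up yes; nitrate down yes; sediment load up NO; surface temperature down NO
(E) agricultural runoff — does not account for algal biomass up
(A) alone accounts for all the evidence.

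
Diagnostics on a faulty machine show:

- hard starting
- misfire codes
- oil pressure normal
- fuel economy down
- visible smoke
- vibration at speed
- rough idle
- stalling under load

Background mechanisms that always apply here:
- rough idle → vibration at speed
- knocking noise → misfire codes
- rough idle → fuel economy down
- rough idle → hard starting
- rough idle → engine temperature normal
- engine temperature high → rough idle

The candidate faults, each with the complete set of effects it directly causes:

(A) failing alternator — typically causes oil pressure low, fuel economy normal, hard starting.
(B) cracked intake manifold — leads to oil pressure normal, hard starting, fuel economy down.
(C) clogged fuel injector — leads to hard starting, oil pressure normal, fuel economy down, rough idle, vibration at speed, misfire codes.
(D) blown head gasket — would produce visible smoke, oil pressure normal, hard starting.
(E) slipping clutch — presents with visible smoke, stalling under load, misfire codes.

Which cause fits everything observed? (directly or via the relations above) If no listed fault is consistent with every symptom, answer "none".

none

Per-candidate check:
(A) failing alternator — fails on misfire codes, oil pressure normal, fuel economy down, visible smoke, vibration at speed, rough idle, stalling under load (predicts oil pressure low, not oil pressure normal; predicts fuel economy normal, not fuel economy down)
(B) cracked intake manifold — hard starting ✓; misfire codes ✗; oil pressure normal ✓; fuel economy down ✓; visible smoke ✗; vibration at speed ✗; rough idle ✗; stalling under load ✗
(C) clogged fuel injector — hard starting ✓; misfire codes ✓; oil pressure normal ✓; fuel economy down ✓; visible smoke ✗; vibration at speed ✓; rough idle ✓; stalling under load ✗
(D) blown head gasket — hard starting ✓; misfire codes ✗; oil pressure normal ✓; fuel economy down ✗; visible smoke ✓; vibration at speed ✗; rough idle ✗; stalling under load ✗
(E) slipping clutch — hard starting ✗; misfire codes ✓; oil pressure normal ✗; fuel economy down ✗; visible smoke ✓; vibration at speed ✗; rough idle ✗; stalling under load ✓
Every candidate fails on at least one observation.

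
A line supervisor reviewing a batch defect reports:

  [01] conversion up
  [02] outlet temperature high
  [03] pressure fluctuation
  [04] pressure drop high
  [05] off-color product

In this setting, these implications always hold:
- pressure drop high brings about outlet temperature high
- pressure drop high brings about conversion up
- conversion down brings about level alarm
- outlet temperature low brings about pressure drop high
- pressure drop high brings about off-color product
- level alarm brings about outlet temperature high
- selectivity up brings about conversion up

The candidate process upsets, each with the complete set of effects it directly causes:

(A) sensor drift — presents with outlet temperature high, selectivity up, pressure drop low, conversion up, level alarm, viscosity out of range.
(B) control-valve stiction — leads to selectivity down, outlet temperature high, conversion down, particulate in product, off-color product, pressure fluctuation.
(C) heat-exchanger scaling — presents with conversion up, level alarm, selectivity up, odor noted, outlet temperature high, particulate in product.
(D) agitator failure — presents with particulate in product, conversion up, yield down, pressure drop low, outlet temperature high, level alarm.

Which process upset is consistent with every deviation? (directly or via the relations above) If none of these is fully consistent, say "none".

Per-candidate check:
(A) sensor drift — fails on pressure fluctuation, pressure drop high, off-color product (predicts pressure drop low, not pressure drop high)
(B) control-valve stiction — conversion up -; outlet temperature high +; pressure fluctuation +; pressure drop high -; off-color product +
(C) heat-exchanger scaling — conversion up +; outlet temperature high +; pressure fluctuation -; pressure drop high -; off-color product -
(D) agitator failure — fails on pressure fluctuation, pressure drop high, off-color product (predicts pressure drop low, not pressure drop high)
No candidate is consistent with all observations.

none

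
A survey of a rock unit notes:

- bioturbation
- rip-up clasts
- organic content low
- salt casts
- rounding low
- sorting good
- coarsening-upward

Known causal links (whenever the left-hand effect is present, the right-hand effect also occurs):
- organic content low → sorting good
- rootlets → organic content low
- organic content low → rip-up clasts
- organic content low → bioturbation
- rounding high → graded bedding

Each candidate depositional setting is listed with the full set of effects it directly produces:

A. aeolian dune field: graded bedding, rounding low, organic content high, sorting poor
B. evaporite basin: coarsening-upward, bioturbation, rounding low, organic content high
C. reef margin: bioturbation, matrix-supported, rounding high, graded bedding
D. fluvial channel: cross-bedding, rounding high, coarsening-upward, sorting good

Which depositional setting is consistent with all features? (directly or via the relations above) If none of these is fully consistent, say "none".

For each candidate, compare predicted effects to what was observed:
(A) aeolian dune field — bioturbation NO; rip-up clasts NO; organic content low NO; salt casts NO; rounding low yes; sorting good NO; coarsening-upward NO
(B) evaporite basin — bioturbation yes; rip-up clasts NO; organic content low NO; salt casts NO; rounding low yes; sorting good NO; coarsening-upward yes
(C) reef margin — fails on rip-up clasts, organic content low, salt casts, rounding low, sorting good, coarsening-upward (predicts rounding high, not rounding low)
(D) fluvial channel — bioturbation NO; rip-up clasts NO; organic content low NO; salt casts NO; rounding low NO; sorting good yes; coarsening-upward yes
None of the listed candidates fits everything.

none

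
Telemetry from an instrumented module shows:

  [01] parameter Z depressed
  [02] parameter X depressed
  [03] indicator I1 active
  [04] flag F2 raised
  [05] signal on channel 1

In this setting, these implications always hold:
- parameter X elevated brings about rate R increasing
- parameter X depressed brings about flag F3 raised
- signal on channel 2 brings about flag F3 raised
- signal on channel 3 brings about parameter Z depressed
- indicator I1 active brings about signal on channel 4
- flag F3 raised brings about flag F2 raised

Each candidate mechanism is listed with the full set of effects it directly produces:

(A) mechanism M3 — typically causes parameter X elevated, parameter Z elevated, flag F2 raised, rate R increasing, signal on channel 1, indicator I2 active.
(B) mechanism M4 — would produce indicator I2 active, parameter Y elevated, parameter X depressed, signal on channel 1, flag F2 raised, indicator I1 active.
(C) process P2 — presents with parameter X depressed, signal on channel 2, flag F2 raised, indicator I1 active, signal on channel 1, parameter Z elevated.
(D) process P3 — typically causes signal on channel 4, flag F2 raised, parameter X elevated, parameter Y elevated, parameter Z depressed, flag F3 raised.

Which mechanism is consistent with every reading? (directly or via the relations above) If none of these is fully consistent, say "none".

none

Testing each hypothesis:
(A) mechanism M3 — parameter Z depressed -; parameter X depressed -; indicator I1 active -; flag F2 raised +; signal on channel 1 +
(B) mechanism M4 — does not account for parameter Z depressed
(C) process P2 — parameter Z depressed -; parameter X depressed +; indicator I1 active +; flag F2 raised +; signal on channel 1 +
(D) process P3 — fails on parameter X depressed, indicator I1 active, signal on channel 1 (predicts parameter X elevated, not parameter X depressed)
None of the listed candidates fits everything.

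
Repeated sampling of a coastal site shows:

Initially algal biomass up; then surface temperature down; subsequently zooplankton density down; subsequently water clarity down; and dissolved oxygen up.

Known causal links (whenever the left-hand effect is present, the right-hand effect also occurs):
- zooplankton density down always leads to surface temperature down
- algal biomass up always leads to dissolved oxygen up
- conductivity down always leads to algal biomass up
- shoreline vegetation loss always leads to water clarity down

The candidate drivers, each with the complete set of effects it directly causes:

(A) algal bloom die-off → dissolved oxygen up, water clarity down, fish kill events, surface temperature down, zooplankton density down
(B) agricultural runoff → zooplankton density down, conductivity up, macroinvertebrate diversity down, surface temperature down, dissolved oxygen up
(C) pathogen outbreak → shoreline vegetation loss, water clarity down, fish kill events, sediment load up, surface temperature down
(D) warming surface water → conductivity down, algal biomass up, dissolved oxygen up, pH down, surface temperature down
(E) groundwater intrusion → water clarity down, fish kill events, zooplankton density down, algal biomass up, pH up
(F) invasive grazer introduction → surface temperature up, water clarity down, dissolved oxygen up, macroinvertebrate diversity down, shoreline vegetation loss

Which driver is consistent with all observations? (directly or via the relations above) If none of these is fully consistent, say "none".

E

Per-candidate check:
(A) algal bloom die-off — algal biomass up miss; surface temperature down match; zooplankton density down match; water clarity down match; dissolved oxygen up match
(B) agricultural runoff — does not account for algal biomass up, water clarity down
(C) pathogen outbreak — algal biomass up miss; surface temperature down match; zooplankton density down miss; water clarity down match; dissolved oxygen up miss
(D) warming surface water — algal biomass up match; surface temperature down match; zooplankton density down miss; water clarity down miss; dissolved oxygen up match
(E) groundwater intrusion — algal biomass up match; surface temperature down match (via zooplankton density down → surface temperature down); zooplankton density down match; water clarity down match; dissolved oxygen up match (via algal biomass up → dissolved oxygen up)
(F) invasive grazer introduction — algal biomass up miss; surface temperature down miss; zooplankton density down miss; water clarity down match; dissolved oxygen up match
(E) is the only candidate with no mismatches.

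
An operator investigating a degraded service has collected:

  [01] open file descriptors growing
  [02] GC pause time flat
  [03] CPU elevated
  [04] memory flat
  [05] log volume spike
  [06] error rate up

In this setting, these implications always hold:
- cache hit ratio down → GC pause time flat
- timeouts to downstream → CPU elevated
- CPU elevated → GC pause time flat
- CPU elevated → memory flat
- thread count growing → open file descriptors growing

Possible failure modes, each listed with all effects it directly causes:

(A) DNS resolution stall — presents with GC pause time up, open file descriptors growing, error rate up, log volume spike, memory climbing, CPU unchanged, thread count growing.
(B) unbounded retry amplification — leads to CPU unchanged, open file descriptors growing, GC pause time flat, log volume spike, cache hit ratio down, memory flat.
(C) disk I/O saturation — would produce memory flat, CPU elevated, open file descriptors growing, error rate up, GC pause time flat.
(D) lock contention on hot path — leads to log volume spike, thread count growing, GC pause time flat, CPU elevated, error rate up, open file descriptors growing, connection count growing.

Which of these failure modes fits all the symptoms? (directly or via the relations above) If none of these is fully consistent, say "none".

Checking each candidate against the observations:
(A) DNS resolution stall — fails on GC pause time flat, CPU elevated, memory flat (predicts GC pause time up, not GC pause time flat; predicts CPU unchanged, not CPU elevated; predicts memory climbing, not memory flat)
(B) unbounded retry amplification — fails on CPU elevated, error rate up (predicts CPU unchanged, not CPU elevated)
(C) disk I/O saturation — open file descriptors growing yes; GC pause time flat yes; CPU elevated yes; memory flat yes; log volume spike NO; error rate up yes
(D) lock contention on hot path — open file descriptors growing yes; GC pause time flat yes; CPU elevated yes; memory flat yes (by CPU elevated → memory flat); log volume spike yes; error rate up yes
Only (D) is consistent with every observation.

D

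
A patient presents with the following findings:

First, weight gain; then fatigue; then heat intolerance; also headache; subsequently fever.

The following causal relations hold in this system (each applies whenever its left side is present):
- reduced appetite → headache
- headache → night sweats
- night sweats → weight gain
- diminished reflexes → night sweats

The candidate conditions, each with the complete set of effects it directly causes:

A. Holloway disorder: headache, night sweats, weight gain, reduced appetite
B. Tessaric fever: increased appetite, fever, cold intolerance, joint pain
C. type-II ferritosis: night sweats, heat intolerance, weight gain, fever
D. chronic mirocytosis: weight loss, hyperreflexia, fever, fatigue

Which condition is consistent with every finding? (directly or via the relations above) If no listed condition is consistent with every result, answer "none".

Testing each hypothesis:
(A) Holloway disorder — weight gain +; fatigue -; heat intolerance -; headache +; fever -
(B) Tessaric fever — weight gain -; fatigue -; heat intolerance -; headache -; fever +
(C) type-II ferritosis — does not account for fatigue, headache
(D) chronic mirocytosis — fails on weight gain, heat intolerance, headache (predicts weight loss, not weight gain)
None of the listed candidates fits everything.

none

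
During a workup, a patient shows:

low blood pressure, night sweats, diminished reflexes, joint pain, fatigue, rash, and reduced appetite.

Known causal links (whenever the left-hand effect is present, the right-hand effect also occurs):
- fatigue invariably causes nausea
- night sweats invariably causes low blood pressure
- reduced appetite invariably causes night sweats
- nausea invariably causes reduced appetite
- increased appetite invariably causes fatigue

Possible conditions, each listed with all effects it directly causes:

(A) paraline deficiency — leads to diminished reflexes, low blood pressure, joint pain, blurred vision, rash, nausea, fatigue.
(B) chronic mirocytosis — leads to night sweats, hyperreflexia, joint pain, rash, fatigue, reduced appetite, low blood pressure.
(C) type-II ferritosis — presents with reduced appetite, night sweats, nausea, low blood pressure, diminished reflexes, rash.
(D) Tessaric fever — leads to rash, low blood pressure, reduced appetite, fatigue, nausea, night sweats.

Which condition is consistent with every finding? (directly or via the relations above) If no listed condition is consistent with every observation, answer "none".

Per-candidate check:
(A) paraline deficiency — low blood pressure match; night sweats match (by nausea → reduced appetite → night sweats); diminished reflexes match; joint pain match; fatigue match; rash match; reduced appetite match (by nausea → reduced appetite)
(B) chronic mirocytosis — low blood pressure match; night sweats match; diminished reflexes miss; joint pain match; fatigue match; rash match; reduced appetite match
(C) type-II ferritosis — does not account for joint pain, fatigue
(D) Tessaric fever — low blood pressure match; night sweats match; diminished reflexes miss; joint pain miss; fatigue match; rash match; reduced appetite match
Only (A) is consistent with every observation.

A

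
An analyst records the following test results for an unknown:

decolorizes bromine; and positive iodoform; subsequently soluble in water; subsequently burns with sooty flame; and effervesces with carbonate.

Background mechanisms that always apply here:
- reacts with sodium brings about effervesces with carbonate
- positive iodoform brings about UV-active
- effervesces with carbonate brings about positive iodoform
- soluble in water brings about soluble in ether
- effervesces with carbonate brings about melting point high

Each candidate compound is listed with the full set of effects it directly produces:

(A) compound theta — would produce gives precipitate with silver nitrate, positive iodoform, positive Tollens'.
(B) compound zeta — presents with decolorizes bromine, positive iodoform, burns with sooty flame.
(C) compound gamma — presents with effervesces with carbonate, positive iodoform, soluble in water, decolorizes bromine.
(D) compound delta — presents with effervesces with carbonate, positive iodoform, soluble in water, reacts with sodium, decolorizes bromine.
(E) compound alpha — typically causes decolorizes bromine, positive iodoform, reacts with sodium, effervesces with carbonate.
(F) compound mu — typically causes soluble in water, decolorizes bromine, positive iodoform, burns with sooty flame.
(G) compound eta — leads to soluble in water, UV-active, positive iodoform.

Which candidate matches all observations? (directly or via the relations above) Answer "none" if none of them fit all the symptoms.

none

For each candidate, compare predicted effects to what was observed:
(A) compound theta — decolorizes bromine -; positive iodoform +; soluble in water -; burns with sooty flame -; effervesces with carbonate -
(B) compound zeta — decolorizes bromine +; positive iodoform +; soluble in water -; burns with sooty flame +; effervesces with carbonate -
(C) compound gamma — does not account for burns with sooty flame
(D) compound delta — decolorizes bromine +; positive iodoform +; soluble in water +; burns with sooty flame -; effervesces with carbonate +
(E) compound alpha — decolorizes bromine +; positive iodoform +; soluble in water -; burns with sooty flame -; effervesces with carbonate +
(F) compound mu — does not account for effervesces with carbonate
(G) compound eta — decolorizes bromine -; positive iodoform +; soluble in water +; burns with sooty flame -; effervesces with carbonate -
No candidate is consistent with all observations.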